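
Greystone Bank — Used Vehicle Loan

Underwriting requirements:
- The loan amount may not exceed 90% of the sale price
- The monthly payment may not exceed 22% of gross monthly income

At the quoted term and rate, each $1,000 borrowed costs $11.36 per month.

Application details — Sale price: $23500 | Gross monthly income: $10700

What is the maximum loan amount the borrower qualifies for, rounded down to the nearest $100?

Payment cap: 22% × $10,700 = $2,354/month.
At $11.36 per $1,000, that supports 2,354/11.36 × 1,000 ≈ $207,218 → $207,200.
LTV cap: 90% × $23,500 = $21,150 → $21,100.
Binding constraint: loan-to-value.

$21,100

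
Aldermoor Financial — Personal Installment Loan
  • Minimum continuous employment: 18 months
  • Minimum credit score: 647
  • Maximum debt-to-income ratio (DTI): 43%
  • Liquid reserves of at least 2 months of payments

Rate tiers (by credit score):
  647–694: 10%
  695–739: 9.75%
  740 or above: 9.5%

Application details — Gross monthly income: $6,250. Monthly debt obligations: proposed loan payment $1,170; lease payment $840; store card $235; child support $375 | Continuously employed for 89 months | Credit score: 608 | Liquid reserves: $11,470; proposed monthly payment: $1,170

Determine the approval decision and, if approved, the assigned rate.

Denied

Credit score 608 < 647 (below minimum)
Total monthly debts = (1,170 + 840 + 235 + 375) = 2,620. DTI = 2,620/6,250 = 41.9% ≤ 43%
Employment 89 ≥ 18 months
Reserves = 11,470/1,170 = 9.8 months ≥ 2
Not all requirements met → denied.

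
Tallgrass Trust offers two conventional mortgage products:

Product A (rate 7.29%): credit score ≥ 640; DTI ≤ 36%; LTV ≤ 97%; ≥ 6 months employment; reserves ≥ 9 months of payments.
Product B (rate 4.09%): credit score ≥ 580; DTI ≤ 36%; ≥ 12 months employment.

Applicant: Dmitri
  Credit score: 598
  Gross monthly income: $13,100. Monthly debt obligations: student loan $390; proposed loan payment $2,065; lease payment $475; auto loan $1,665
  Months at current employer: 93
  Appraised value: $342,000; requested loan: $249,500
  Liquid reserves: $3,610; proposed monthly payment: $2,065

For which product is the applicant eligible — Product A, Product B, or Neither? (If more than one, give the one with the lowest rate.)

Total debts = (390 + 2,065 + 475 + 1,665) = 4,595; DTI = 4,595/13,100 = 35.1%.
LTV = 249,500/342,000 = 73%.
Reserves = 3,610/2,065 = 1.7 months.
Product A: score 598 < 640; DTI 35.1% ≤ 36%; LTV 73% ≤ 97%; employment 93 ≥ 6 mo; reserves 1.7 < 9 mo → does not qualify.
Product B: score 598 ≥ 580; DTI 35.1% ≤ 36%; employment 93 ≥ 12 mo → qualifies.

Product B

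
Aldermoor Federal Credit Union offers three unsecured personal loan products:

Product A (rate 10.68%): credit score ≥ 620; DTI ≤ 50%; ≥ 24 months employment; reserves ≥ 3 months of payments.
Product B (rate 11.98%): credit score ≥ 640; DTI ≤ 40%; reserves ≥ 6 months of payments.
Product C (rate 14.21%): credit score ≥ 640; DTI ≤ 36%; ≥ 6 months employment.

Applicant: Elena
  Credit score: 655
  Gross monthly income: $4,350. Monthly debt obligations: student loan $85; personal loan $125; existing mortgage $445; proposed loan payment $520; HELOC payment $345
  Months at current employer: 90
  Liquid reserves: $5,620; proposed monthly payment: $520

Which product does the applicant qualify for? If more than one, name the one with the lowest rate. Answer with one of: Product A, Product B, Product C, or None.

Product A

Total debts = (85 + 125 + 445 + 520 + 345) = 1,520; DTI = 1,520/4,350 = 34.9%.
Reserves = 5,620/520 = 10.8 months.
Product A: score 655 ≥ 620; DTI 34.9% ≤ 50%; employment 90 ≥ 24 mo; reserves 10.8 ≥ 3 mo → qualifies.
Product B: score 655 ≥ 640; DTI 34.9% ≤ 40%; reserves 10.8 ≥ 6 mo → qualifies.
Product C: score 655 ≥ 640; DTI 34.9% ≤ 36%; employment 90 ≥ 6 mo → qualifies.
Qualifying: Product A, Product B, Product C. Lowest rate is 10.68% → Product A.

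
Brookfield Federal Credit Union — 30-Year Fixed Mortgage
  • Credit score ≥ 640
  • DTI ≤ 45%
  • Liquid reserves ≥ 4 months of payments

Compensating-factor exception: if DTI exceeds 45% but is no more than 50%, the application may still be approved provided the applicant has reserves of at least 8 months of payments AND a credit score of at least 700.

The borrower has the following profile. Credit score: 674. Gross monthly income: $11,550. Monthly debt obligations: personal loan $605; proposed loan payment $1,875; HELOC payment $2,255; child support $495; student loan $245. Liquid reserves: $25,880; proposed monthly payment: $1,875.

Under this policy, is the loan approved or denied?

Credit score 674 ≥ 640 (meets base)
Total debts = (605 + 1,875 + 2,255 + 495 + 245) = 5,475. DTI: 5,475 ÷ 11,550 = 47.4%, over the 45% base limit.
Reserves: 25,880 ÷ 1,875 = 13.8 months (meets 4-month minimum)
DTI 47.4% is within the 45%–50% exception band; checking compensating factors.
Override check — reserves: 13.8 mo (ok); score: 674 (below 700).
Compensating-factor requirement not fully met.

Denied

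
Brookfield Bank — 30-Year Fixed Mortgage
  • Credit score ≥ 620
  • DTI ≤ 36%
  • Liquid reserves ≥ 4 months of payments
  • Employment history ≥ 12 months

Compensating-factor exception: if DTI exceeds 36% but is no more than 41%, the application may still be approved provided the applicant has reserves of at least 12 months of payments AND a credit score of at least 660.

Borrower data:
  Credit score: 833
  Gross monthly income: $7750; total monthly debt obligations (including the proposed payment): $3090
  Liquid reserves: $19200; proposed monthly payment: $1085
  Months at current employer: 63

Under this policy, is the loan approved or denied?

Credit score 833 ≥ 620 (meets base)
DTI: 3,090 ÷ 7,750 = 39.9%, over the 36% base limit.
Reserves = 19,200/1,085 = 17.7 months ≥ 4
Employment 63 ≥ 12 months
39.9% falls in the override range (36%–41%), so the compensating-factor test applies.
Reserves 17.7 ≥ 12 months; credit score 833 ≥ 660.
Both override conditions satisfied; DTI exception granted.

Approved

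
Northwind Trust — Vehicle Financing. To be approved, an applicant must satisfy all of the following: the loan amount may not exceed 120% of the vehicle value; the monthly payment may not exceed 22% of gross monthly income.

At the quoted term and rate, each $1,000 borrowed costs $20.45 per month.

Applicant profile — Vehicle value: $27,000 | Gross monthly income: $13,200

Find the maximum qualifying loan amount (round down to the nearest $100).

$32,400

Payment cap: 22% × $13,200 = $2,904/month.
At $20.45 per $1,000, that supports 2,904/20.45 × 1,000 ≈ $142,004 → $142,000.
LTV cap: 120% × $27,000 = $32,400 → $32,400.
Binding constraint: loan-to-value.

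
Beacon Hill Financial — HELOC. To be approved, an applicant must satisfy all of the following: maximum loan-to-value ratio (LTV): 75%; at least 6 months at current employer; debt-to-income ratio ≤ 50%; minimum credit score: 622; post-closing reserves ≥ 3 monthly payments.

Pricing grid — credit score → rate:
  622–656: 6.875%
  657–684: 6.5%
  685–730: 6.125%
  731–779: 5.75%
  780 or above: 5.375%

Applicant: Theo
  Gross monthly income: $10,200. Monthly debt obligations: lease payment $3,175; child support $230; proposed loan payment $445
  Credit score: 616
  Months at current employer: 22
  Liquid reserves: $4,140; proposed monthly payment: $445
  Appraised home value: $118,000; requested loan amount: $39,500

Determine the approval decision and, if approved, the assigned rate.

Denied

Credit score 616 < 622 (below minimum)
Liquid reserves cover 4,140/445 = 9.3 months — ≥ 3 required
Total monthly debts = (3,175 + 230 + 445) = 3,850. DTI = 3,850/10,200 = 37.7% ≤ 50%
LTV: 39,500 ÷ 118,000 = 33.5%, within 75% cap
Employment 22 ≥ 6 months
Not all requirements met → denied.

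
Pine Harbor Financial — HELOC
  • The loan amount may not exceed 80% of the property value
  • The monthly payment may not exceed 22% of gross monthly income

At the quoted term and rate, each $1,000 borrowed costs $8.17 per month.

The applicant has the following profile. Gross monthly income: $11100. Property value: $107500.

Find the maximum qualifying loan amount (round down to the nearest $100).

$86,000

Payment cap: 22% × $11,100 = $2,442/month.
At $8.17 per $1,000, that supports 2,442/8.17 × 1,000 ≈ $298,898 → $298,800.
LTV cap: 80% × $107,500 = $86,000 → $86,000.
Binding constraint: loan-to-value.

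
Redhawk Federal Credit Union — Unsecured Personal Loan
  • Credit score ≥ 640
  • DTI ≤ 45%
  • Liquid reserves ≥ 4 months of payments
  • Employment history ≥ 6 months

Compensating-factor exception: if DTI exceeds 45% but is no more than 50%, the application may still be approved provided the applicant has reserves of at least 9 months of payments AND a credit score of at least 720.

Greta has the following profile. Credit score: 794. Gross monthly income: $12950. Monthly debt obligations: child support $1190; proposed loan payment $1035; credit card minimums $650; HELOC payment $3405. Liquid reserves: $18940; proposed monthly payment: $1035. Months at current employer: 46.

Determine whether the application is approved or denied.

Credit score 794 ≥ 640 (meets base)
Total debts = (1,190 + 1,035 + 650 + 3,405) = 6,280. DTI = 6,280/12,950 = 48.5% > 45% — standard DTI limit exceeded.
Reserves: 18,940 ÷ 1,035 = 18.3 months (meets 4-month minimum)
Employment 46 ≥ 6 months
DTI 48.5% is within the 45%–50% exception band; checking compensating factors.
Reserves 18.3 ≥ 9 months; credit score 794 ≥ 720.
Both override conditions satisfied; DTI exception granted.

Approved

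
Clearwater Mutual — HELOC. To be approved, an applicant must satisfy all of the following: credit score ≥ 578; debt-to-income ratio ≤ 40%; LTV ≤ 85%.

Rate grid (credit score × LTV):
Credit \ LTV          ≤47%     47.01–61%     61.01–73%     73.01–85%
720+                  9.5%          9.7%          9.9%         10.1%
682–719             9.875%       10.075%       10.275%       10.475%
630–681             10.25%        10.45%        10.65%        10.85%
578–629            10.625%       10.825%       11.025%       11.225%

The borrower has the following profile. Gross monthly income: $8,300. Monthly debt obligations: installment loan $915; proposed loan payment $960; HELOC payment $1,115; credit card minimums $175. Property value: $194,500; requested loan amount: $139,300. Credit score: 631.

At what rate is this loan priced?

10.65%

Credit score 631 ≥ 578; Total monthly debts = (915 + 960 + 1,115 + 175) = 3,165. DTI = 3,165/8,300 = 38.1% ≤ 40%
LTV = 139,300/194,500 = 71.6% ≤ 85%
Row: 631 falls in 630–681. Column: 71.6% falls in 61.01–73%. Rate = 10.65%.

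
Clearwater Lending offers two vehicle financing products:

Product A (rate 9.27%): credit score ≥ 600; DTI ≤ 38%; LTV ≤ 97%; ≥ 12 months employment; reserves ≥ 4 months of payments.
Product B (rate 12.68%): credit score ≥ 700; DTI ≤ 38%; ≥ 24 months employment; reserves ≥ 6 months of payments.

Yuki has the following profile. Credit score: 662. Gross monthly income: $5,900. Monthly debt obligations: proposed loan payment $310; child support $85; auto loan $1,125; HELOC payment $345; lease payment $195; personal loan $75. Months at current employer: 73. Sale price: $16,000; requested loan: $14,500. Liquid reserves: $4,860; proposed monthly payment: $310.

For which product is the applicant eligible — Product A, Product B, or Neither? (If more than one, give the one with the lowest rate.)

Total debts = (310 + 85 + 1,125 + 345 + 195 + 75) = 2,135; DTI = 2,135/5,900 = 36.2%.
LTV = 14,500/16,000 = 90.6%.
Reserves = 4,860/310 = 15.7 months.
Product A: score 662 ≥ 600; DTI 36.2% ≤ 38%; LTV 90.6% ≤ 97%; employment 73 ≥ 12 mo; reserves 15.7 ≥ 4 mo → qualifies.
Product B: score 662 < 700; DTI 36.2% ≤ 38%; employment 73 ≥ 24 mo; reserves 15.7 ≥ 6 mo → does not qualify.

Product A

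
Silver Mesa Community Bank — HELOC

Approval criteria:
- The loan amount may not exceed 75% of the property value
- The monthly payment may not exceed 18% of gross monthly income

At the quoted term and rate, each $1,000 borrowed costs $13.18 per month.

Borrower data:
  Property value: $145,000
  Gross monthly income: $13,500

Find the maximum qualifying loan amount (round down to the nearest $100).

Payment cap: 18% × $13,500 = $2,430/month.
At $13.18 per $1,000, that supports 2,430/13.18 × 1,000 ≈ $184,370 → $184,300.
LTV cap: 75% × $145,000 = $108,750 → $108,700.
Binding constraint: loan-to-value.

$108,700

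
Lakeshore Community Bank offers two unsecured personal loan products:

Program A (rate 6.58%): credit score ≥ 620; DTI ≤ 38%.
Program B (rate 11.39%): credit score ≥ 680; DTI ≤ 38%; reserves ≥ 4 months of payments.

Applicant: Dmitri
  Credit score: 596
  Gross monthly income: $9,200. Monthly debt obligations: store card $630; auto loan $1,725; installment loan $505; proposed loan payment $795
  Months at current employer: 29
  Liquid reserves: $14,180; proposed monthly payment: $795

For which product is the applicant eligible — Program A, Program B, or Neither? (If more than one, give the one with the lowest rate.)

Neither

Total debts = (630 + 1,725 + 505 + 795) = 3,655; DTI = 3,655/9,200 = 39.7%.
Reserves = 14,180/795 = 17.8 months.
Program A: score 596 < 620; DTI 39.7% > 38% → does not qualify.
Program B: score 596 < 680; DTI 39.7% > 38%; reserves 17.8 ≥ 4 mo → does not qualify.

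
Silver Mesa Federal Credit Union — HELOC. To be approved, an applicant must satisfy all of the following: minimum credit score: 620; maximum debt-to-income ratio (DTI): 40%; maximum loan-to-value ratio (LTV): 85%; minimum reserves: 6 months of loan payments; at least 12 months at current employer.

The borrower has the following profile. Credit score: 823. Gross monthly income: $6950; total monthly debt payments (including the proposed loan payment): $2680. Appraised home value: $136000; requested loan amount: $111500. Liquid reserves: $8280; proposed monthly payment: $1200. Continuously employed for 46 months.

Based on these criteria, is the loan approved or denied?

Credit score 823 ≥ 620 (meets)
DTI = 2,680/6,950 = 38.6% ≤ 40%
LTV = 111,500/136,000 = 82% ≤ 85%
Reserves: 8,280 ÷ 1,200 = 6.9 months (meets 6-month minimum)
Employment 46 ≥ 12 months
All criteria satisfied.

Approved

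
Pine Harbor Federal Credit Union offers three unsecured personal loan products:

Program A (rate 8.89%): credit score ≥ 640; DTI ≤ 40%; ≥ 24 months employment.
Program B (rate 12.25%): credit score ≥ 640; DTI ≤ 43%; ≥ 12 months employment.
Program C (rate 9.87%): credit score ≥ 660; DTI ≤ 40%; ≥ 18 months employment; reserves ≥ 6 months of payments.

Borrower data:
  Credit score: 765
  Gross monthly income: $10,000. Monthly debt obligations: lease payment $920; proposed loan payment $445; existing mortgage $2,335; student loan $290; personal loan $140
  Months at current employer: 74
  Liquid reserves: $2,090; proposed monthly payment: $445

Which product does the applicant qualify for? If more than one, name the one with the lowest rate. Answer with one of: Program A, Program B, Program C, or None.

Program B

Total debts = (920 + 445 + 2,335 + 290 + 140) = 4,130; DTI = 4,130/10,000 = 41.3%.
Reserves = 2,090/445 = 4.7 months.
Program A: score 765 ≥ 640; DTI 41.3% > 40%; employment 74 ≥ 24 mo → does not qualify.
Program B: score 765 ≥ 640; DTI 41.3% ≤ 43%; employment 74 ≥ 12 mo → qualifies.
Program C: score 765 ≥ 660; DTI 41.3% > 40%; employment 74 ≥ 18 mo; reserves 4.7 < 6 mo → does not qualify.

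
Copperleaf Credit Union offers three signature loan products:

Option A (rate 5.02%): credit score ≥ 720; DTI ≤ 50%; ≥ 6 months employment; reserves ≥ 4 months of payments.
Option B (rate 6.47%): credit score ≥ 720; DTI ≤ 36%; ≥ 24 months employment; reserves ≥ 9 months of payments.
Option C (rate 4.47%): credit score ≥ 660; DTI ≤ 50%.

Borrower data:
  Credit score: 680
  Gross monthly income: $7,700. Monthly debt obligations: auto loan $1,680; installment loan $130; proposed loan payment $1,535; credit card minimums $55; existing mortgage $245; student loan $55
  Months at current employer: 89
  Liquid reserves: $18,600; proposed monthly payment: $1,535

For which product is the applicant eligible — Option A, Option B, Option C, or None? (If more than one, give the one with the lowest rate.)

Total debts = (1,680 + 130 + 1,535 + 55 + 245 + 55) = 3,700; DTI = 3,700/7,700 = 48.1%.
Reserves = 18,600/1,535 = 12.1 months.
Option A: score 680 < 720; DTI 48.1% ≤ 50%; employment 89 ≥ 6 mo; reserves 12.1 ≥ 4 mo → does not qualify.
Option B: score 680 < 720; DTI 48.1% > 36%; employment 89 ≥ 24 mo; reserves 12.1 ≥ 9 mo → does not qualify.
Option C: score 680 ≥ 660; DTI 48.1% ≤ 50% → qualifies.

Option C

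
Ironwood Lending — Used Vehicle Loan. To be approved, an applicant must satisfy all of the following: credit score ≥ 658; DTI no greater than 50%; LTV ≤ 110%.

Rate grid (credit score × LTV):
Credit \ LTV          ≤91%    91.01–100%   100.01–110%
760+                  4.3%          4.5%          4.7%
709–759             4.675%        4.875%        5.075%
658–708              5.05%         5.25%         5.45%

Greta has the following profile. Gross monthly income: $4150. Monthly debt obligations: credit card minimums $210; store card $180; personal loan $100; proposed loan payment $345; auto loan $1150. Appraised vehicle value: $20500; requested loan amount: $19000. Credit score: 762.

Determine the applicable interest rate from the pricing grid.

4.5%

Credit score 762 ≥ 658; Total monthly debts = (210 + 180 + 100 + 345 + 1,150) = 1,985. DTI: 1,985 ÷ 4,150 = 47.8%, within the 50% cap
LTV: 19,000 ÷ 20,500 = 92.7%, within 110% cap
Score 762 is in the 760+ band; LTV 92.7% is in the 91.01–100% band → 4.5%.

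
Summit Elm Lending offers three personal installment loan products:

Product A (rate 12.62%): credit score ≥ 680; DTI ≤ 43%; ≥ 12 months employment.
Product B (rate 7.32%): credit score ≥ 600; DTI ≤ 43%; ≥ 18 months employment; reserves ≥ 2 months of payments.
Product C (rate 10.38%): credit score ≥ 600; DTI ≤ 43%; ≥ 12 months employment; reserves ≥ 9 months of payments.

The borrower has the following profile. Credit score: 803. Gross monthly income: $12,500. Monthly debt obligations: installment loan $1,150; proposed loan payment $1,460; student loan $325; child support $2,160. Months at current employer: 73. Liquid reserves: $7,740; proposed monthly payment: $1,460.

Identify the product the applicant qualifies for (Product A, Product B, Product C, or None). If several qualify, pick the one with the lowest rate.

Product B

Total debts = (1,150 + 1,460 + 325 + 2,160) = 5,095; DTI = 5,095/12,500 = 40.8%.
Reserves = 7,740/1,460 = 5.3 months.
Product A: score 803 ≥ 680; DTI 40.8% ≤ 43%; employment 73 ≥ 12 mo → qualifies.
Product B: score 803 ≥ 600; DTI 40.8% ≤ 43%; employment 73 ≥ 18 mo; reserves 5.3 ≥ 2 mo → qualifies.
Product C: score 803 ≥ 600; DTI 40.8% ≤ 43%; employment 73 ≥ 12 mo; reserves 5.3 < 9 mo → does not qualify.
Qualifying: Product A, Product B. Lowest rate is 7.32% → Product B.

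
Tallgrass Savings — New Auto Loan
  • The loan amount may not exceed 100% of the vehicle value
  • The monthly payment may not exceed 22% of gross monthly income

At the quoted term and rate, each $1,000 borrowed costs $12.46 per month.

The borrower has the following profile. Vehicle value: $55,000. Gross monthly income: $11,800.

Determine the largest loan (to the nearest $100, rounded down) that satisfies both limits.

Payment cap: 22% × $11,800 = $2,596/month.
At $12.46 per $1,000, that supports 2,596/12.46 × 1,000 ≈ $208,346 → $208,300.
LTV cap: 100% × $55,000 = $55,000 → $55,000.
Binding constraint: loan-to-value.

$55,000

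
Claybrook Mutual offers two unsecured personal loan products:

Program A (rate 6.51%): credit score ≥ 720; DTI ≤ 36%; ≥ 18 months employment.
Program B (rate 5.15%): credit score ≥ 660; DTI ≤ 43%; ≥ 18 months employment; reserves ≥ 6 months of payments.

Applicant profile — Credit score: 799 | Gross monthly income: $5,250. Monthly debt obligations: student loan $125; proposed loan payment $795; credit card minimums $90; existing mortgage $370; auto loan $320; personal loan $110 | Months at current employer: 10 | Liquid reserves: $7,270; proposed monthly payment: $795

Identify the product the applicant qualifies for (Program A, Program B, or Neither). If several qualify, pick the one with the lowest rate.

Total debts = (125 + 795 + 90 + 370 + 320 + 110) = 1,810; DTI = 1,810/5,250 = 34.5%.
Reserves = 7,270/795 = 9.1 months.
Program A: score 799 ≥ 720; DTI 34.5% ≤ 36%; employment 10 < 18 mo → does not qualify.
Program B: score 799 ≥ 660; DTI 34.5% ≤ 43%; employment 10 < 18 mo; reserves 9.1 ≥ 6 mo → does not qualify.

Neither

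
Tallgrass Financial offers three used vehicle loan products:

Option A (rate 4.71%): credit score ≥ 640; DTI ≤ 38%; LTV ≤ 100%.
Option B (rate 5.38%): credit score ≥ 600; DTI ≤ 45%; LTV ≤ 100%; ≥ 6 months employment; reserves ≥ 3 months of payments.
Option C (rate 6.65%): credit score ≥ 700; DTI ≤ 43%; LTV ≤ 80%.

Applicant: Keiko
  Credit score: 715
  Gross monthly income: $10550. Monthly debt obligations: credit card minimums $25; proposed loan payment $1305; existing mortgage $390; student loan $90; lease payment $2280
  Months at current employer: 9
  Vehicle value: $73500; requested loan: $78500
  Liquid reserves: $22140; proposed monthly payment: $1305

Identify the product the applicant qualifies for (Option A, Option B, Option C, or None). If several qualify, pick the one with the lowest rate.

Total debts = (25 + 1,305 + 390 + 90 + 2,280) = 4,090; DTI = 4,090/10,550 = 38.8%.
LTV = 78,500/73,500 = 106.8%.
Reserves = 22,140/1,305 = 17.0 months.
Option A: score 715 ≥ 640; DTI 38.8% > 38%; LTV 106.8% > 100% → does not qualify.
Option B: score 715 ≥ 600; DTI 38.8% ≤ 45%; LTV 106.8% > 100%; employment 9 ≥ 6 mo; reserves 17.0 ≥ 3 mo → does not qualify.
Option C: score 715 ≥ 700; DTI 38.8% ≤ 43%; LTV 106.8% > 80% → does not qualify.

None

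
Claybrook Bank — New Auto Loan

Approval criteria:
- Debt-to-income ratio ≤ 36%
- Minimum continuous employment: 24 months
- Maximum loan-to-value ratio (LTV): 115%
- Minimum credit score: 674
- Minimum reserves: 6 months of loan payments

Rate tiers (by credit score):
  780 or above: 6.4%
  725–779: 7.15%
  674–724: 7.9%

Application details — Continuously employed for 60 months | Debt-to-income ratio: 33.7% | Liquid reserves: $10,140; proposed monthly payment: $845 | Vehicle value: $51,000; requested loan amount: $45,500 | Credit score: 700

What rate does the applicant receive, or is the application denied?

Credit score 700 ≥ 674 (meets minimum)
LTV = 45,500/51,000 = 89.2% ≤ 115%
Employment 60 ≥ 24 months
Liquid reserves cover 10,140/845 = 12.0 months — ≥ 6 required
DTI 33.7% is within the 36% limit
All requirements met. Score 700 falls in the 674–724 tier → 7.9%.

Approved at 7.9%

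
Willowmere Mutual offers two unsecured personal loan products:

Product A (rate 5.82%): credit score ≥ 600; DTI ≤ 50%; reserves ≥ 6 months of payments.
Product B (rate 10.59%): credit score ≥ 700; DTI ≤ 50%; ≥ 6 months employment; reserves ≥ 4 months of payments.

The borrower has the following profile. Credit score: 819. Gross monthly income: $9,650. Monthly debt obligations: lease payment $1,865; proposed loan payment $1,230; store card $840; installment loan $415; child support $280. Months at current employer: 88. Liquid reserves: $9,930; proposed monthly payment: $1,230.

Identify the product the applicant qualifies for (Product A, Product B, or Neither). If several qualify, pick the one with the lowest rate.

Total debts = (1,865 + 1,230 + 840 + 415 + 280) = 4,630; DTI = 4,630/9,650 = 48%.
Reserves = 9,930/1,230 = 8.1 months.
Product A: score 819 ≥ 600; DTI 48% ≤ 50%; reserves 8.1 ≥ 6 mo → qualifies.
Product B: score 819 ≥ 700; DTI 48% ≤ 50%; employment 88 ≥ 6 mo; reserves 8.1 ≥ 4 mo → qualifies.
Qualifying: Product A, Product B. Lowest rate is 5.82% → Product A.

Product A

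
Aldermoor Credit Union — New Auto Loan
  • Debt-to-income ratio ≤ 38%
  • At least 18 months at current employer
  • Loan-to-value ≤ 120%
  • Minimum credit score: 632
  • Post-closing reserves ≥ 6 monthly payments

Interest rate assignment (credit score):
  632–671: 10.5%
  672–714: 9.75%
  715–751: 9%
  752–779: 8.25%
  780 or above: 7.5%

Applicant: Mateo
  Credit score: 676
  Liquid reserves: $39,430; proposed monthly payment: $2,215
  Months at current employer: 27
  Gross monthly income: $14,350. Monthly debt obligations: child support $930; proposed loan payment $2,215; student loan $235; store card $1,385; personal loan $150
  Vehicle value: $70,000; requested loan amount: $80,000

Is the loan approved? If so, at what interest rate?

Credit score 676 ≥ 632 (meets minimum)
LTV: 80,000 ÷ 70,000 = 114.3%, within 120% cap
Employment 27 ≥ 18 months
Liquid reserves cover 39,430/2,215 = 17.8 months — ≥ 6 required
Total monthly debts = (930 + 2,215 + 235 + 1,385 + 150) = 4,915. DTI = 4,915/14,350 = 34.3% ≤ 38%
All requirements met. Score 676 falls in the 672–714 tier → 9.75%.

Approved at 9.75%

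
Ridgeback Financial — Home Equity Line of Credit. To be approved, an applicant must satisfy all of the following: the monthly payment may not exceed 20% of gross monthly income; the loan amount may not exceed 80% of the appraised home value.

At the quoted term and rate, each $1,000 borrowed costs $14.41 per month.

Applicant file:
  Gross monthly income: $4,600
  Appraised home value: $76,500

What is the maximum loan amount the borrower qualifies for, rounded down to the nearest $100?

Payment cap: 20% × $4,600 = $920/month.
At $14.41 per $1,000, that supports 920/14.41 × 1,000 ≈ $63,844 → $63,800.
LTV cap: 80% × $76,500 = $61,200 → $61,200.
Binding constraint: loan-to-value.

$61,200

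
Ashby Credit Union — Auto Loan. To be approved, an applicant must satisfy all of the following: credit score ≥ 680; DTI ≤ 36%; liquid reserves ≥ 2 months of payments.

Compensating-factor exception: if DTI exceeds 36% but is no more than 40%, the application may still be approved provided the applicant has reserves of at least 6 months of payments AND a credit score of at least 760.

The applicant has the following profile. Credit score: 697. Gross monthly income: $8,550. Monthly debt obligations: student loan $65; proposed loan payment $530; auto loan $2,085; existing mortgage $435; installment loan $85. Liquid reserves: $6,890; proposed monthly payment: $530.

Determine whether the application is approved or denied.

Credit score 697 ≥ 680 (meets base)
Total debts = (65 + 530 + 2,085 + 435 + 85) = 3,200. DTI: 3,200 ÷ 8,550 = 37.4%, over the 36% base limit.
Liquid reserves cover 6,890/530 = 13.0 months — ≥ 2 required
37.4% falls in the override range (36%–40%), so the compensating-factor test applies.
Reserves 13.0 ≥ 6 months; credit score 697 < 760.
Override conditions not both satisfied; exception does not apply.

Denied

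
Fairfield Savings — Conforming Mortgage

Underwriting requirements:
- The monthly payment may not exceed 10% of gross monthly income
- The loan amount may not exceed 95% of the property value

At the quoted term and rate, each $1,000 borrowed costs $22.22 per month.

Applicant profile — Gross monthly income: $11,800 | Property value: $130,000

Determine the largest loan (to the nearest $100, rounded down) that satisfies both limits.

Payment cap: 10% × $11,800 = $1,180/month.
At $22.22 per $1,000, that supports 1,180/22.22 × 1,000 ≈ $53,105 → $53,100.
LTV cap: 95% × $130,000 = $123,500 → $123,500.
Binding constraint: payment-to-income.

$53,100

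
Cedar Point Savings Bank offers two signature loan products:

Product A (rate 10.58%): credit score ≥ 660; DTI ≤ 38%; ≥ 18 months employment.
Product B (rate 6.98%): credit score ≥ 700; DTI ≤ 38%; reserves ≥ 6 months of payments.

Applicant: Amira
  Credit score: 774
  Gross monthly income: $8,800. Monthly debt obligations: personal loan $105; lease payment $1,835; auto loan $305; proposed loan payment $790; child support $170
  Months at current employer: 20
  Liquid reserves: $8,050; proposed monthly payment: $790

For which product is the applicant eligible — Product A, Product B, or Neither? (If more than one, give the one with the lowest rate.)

Total debts = (105 + 1,835 + 305 + 790 + 170) = 3,205; DTI = 3,205/8,800 = 36.4%.
Reserves = 8,050/790 = 10.2 months.
Product A: score 774 ≥ 660; DTI 36.4% ≤ 38%; employment 20 ≥ 18 mo → qualifies.
Product B: score 774 ≥ 700; DTI 36.4% ≤ 38%; reserves 10.2 ≥ 6 mo → qualifies.
Qualifying: Product A, Product B. Lowest rate is 6.98% → Product B.

Product B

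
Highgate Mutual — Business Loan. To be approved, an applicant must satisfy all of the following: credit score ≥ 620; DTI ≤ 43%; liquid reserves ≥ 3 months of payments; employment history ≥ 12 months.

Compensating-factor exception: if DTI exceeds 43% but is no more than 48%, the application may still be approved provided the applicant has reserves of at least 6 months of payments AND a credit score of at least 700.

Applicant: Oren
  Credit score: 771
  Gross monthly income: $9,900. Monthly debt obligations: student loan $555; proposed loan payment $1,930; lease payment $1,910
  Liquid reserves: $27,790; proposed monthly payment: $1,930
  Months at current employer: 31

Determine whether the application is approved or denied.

Approved

Credit score 771 ≥ 620 (meets base)
Total debts = (555 + 1,930 + 1,910) = 4,395. DTI: 4,395 ÷ 9,900 = 44.4%, over the 43% base limit.
Liquid reserves cover 27,790/1,930 = 14.4 months — ≥ 3 required
Employment 31 ≥ 12 months
44.4% falls in the override range (43%–48%), so the compensating-factor test applies.
Reserves 14.4 ≥ 6 months; credit score 771 ≥ 700.
Both compensating conditions met → exception applies.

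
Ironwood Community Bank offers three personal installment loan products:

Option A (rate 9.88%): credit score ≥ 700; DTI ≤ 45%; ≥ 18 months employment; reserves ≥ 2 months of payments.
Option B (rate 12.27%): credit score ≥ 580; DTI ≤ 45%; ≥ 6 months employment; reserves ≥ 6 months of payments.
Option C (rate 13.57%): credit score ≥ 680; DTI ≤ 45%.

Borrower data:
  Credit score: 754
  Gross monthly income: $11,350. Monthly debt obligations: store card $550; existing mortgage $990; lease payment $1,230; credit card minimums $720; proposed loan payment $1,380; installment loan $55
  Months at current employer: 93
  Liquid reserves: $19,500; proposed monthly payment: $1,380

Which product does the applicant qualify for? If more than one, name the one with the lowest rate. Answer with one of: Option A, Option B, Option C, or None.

Total debts = (550 + 990 + 1,230 + 720 + 1,380 + 55) = 4,925; DTI = 4,925/11,350 = 43.4%.
Reserves = 19,500/1,380 = 14.1 months.
Option A: score 754 ≥ 700; DTI 43.4% ≤ 45%; employment 93 ≥ 18 mo; reserves 14.1 ≥ 2 mo → qualifies.
Option B: score 754 ≥ 580; DTI 43.4% ≤ 45%; employment 93 ≥ 6 mo; reserves 14.1 ≥ 6 mo → qualifies.
Option C: score 754 ≥ 680; DTI 43.4% ≤ 45% → qualifies.
Qualifying: Option A, Option B, Option C. Lowest rate is 9.88% → Option A.

Option A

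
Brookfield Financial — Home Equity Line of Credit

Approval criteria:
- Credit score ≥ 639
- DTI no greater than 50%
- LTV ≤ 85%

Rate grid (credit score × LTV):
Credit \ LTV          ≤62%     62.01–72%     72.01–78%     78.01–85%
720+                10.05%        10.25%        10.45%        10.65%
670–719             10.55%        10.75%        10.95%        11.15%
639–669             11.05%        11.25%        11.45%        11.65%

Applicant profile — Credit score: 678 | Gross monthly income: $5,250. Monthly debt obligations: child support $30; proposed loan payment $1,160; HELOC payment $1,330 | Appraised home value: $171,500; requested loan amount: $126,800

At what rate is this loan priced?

Credit score 678 ≥ 639; Total monthly debts = (30 + 1,160 + 1,330) = 2,520. DTI = 2,520/5,250 = 48% ≤ 50%
LTV: 126,800 ÷ 171,500 = 73.9%, within 85% cap
Credit 678 → row 670–719; LTV 73.9% → column 72.01–78%. Grid cell → 10.95%.

10.95%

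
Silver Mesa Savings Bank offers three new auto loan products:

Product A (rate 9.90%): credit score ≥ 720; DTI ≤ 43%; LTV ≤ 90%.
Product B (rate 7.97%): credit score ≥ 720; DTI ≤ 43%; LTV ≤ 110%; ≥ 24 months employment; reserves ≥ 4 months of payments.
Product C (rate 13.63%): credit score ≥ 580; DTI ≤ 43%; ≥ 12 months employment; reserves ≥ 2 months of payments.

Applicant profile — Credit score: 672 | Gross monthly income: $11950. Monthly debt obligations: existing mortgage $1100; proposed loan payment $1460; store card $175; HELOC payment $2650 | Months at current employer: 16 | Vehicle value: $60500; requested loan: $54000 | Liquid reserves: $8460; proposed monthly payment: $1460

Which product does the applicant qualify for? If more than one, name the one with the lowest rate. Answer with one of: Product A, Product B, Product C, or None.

None

Total debts = (1,100 + 1,460 + 175 + 2,650) = 5,385; DTI = 5,385/11,950 = 45.1%.
LTV = 54,000/60,500 = 89.3%.
Reserves = 8,460/1,460 = 5.8 months.
Product A: score 672 < 720; DTI 45.1% > 43%; LTV 89.3% ≤ 90% → does not qualify.
Product B: score 672 < 720; DTI 45.1% > 43%; LTV 89.3% ≤ 110%; employment 16 < 24 mo; reserves 5.8 ≥ 4 mo → does not qualify.
Product C: score 672 ≥ 580; DTI 45.1% > 43%; employment 16 ≥ 12 mo; reserves 5.8 ≥ 2 mo → does not qualify.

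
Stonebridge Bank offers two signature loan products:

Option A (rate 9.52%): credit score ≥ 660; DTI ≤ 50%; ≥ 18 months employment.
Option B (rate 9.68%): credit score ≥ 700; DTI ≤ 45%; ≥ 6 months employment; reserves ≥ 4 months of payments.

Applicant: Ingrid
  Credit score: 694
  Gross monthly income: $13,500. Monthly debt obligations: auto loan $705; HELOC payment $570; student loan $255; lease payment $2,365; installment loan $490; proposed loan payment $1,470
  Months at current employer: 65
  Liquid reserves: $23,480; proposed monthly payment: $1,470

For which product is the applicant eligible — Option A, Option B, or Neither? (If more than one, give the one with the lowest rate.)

Total debts = (705 + 570 + 255 + 2,365 + 490 + 1,470) = 5,855; DTI = 5,855/13,500 = 43.4%.
Reserves = 23,480/1,470 = 16.0 months.
Option A: score 694 ≥ 660; DTI 43.4% ≤ 50%; employment 65 ≥ 18 mo → qualifies.
Option B: score 694 < 700; DTI 43.4% ≤ 45%; employment 65 ≥ 6 mo; reserves 16.0 ≥ 4 mo → does not qualify.

Option A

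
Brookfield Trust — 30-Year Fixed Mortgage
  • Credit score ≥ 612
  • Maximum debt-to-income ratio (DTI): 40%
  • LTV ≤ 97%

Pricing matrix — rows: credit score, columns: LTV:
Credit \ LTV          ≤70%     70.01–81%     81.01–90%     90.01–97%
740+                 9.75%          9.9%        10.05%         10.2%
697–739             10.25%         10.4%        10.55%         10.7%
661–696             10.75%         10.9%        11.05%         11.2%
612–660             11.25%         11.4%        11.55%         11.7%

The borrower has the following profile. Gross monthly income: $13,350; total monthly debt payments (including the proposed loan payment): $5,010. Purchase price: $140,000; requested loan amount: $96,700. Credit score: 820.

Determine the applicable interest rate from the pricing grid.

Credit score 820 ≥ 612; DTI: 5,010 ÷ 13,350 = 37.5%, within the 40% cap
LTV: 96,700 ÷ 140,000 = 69.1%, within 97% cap
Credit 820 → row 740+; LTV 69.1% → column ≤70%. Grid cell → 9.75%.

9.75%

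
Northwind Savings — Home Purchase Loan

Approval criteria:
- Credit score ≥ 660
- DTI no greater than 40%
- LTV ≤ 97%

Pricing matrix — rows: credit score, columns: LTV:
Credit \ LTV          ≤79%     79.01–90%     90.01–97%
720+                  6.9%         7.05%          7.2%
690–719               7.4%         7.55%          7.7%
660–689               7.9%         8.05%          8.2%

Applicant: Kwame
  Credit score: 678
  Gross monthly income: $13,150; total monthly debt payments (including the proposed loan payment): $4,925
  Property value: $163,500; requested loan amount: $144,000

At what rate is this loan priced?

Credit score 678 ≥ 660; Debt-to-income = 4,925/13,150 = 37.5% — meets 40% limit
LTV = 144,000/163,500 = 88.1% ≤ 97%
Score 678 is in the 660–689 band; LTV 88.1% is in the 79.01–90% band → 8.05%.

8.05%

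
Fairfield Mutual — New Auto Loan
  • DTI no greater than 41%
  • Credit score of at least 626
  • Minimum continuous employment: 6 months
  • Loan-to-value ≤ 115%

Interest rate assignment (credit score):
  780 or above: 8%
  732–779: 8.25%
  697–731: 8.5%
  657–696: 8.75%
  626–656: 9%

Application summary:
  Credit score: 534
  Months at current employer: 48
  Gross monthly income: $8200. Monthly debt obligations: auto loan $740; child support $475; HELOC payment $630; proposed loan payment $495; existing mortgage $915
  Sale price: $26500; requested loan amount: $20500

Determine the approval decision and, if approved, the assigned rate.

Denied

Credit score 534 < 626 (below minimum)
LTV = 20,500/26,500 = 77.4% ≤ 115%
Total monthly debts = (740 + 475 + 630 + 495 + 915) = 3,255. Debt-to-income = 3,255/8,200 = 39.7% — meets 41% limit
Employment 48 ≥ 6 months
Not all requirements met → denied.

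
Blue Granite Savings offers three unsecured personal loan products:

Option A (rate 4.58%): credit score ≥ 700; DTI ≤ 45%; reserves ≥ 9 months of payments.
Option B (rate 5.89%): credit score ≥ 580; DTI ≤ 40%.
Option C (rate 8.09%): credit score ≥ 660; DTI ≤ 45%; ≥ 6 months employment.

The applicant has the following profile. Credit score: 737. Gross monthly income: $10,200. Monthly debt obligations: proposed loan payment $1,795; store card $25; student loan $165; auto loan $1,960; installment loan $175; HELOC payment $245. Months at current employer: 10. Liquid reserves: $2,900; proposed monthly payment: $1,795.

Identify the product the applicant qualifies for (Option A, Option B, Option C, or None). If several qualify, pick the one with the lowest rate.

Option C

Total debts = (1,795 + 25 + 165 + 1,960 + 175 + 245) = 4,365; DTI = 4,365/10,200 = 42.8%.
Reserves = 2,900/1,795 = 1.6 months.
Option A: score 737 ≥ 700; DTI 42.8% ≤ 45%; reserves 1.6 < 9 mo → does not qualify.
Option B: score 737 ≥ 580; DTI 42.8% > 40% → does not qualify.
Option C: score 737 ≥ 660; DTI 42.8% ≤ 45%; employment 10 ≥ 6 mo → qualifies.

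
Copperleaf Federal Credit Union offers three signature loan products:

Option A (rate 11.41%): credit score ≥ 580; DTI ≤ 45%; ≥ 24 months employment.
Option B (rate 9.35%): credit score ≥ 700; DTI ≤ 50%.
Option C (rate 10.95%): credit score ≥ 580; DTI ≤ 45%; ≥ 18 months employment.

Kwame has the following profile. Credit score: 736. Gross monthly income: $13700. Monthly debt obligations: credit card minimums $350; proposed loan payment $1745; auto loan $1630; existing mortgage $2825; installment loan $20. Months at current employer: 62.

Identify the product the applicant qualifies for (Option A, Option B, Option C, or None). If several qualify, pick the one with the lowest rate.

Option B

Total debts = (350 + 1,745 + 1,630 + 2,825 + 20) = 6,570; DTI = 6,570/13,700 = 48%.
Option A: score 736 ≥ 580; DTI 48% > 45%; employment 62 ≥ 24 mo → does not qualify.
Option B: score 736 ≥ 700; DTI 48% ≤ 50% → qualifies.
Option C: score 736 ≥ 580; DTI 48% > 45%; employment 62 ≥ 18 mo → does not qualify.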